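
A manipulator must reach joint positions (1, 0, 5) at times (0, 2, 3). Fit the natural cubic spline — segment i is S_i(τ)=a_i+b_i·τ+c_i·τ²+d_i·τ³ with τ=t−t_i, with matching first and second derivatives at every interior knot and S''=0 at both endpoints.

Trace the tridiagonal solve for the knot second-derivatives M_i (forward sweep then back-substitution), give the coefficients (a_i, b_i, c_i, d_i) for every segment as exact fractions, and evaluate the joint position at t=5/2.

Δ: Δ0=-1/2, Δ1=5
row 1: diag=6, rhs=33; c'=1/6, d'=11/2
back: M1=11/2
M: M0=0, M1=11/2, M2=0
seg 0: a=1, c=M0/2=0, d=(M1−M0)/(6·2)=11/24, b=Δ0−h0·(2M0+M1)/6=-7/3
seg 1: a=0, c=M1/2=11/4, d=(M2−M1)/(6·1)=-11/12, b=Δ1−h1·(2M1+M2)/6=19/6
t_q=5/2 → seg 1, τ=1/2; S=0+19/6·τ+11/4·τ²+-11/12·τ³=69/32

  seg 0: a=1 b=-7/3 c=0 d=11/24
  seg 1: a=0 b=19/6 c=11/4 d=-11/12
S(5/2) = 69/32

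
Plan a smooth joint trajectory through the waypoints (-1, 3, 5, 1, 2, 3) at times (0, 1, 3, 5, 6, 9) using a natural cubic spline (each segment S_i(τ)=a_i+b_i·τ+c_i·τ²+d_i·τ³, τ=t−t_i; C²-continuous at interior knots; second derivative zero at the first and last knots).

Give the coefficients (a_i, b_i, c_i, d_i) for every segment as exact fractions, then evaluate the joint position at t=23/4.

  seg 0: a=-1 b=12233/2814 c=0 d=-977/2814
  seg 1: a=3 b=4651/1407 c=-977/938 d=-313/5628
  seg 2: a=5 b=-2150/1407 c=-645/469 d=229/402
  seg 3: a=1 b=-272/1407 c=958/469 d=-1195/1407
  seg 4: a=2 b=1891/1407 c=-237/469 d=79/1407
S(23/4) = 49397/30016

Δ: Δ0=4, Δ1=1, Δ2=-2, Δ3=1, Δ4=1/3
row 1: diag=6, rhs=-18; c'=1/3, d'=-3
row 2: denom=8−2·1/3=22/3; d'=(-18−2·-3)/(22/3)=-18/11
row 3: denom=6−2·3/11=60/11; d'=(18−2·-18/11)/(60/11)=39/10
row 4: denom=8−1·11/60=469/60; d'=(-4−1·39/10)/(469/60)=-474/469
back: M4=-474/469
back: M3=39/10−11/60·-474/469=1916/469
back: M2=-18/11−3/11·1916/469=-1290/469
back: M1=-3−1/3·-1290/469=-977/469
M: M0=0, M1=-977/469, M2=-1290/469, M3=1916/469, M4=-474/469, M5=0
seg 0: a=-1, c=M0/2=0, d=(M1−M0)/(6·1)=-977/2814, b=Δ0−h0·(2M0+M1)/6=12233/2814
seg 1: a=3, c=M1/2=-977/938, d=(M2−M1)/(6·2)=-313/5628, b=Δ1−h1·(2M1+M2)/6=4651/1407
seg 2: a=5, c=M2/2=-645/469, d=(M3−M2)/(6·2)=229/402, b=Δ2−h2·(2M2+M3)/6=-2150/1407
seg 3: a=1, c=M3/2=958/469, d=(M4−M3)/(6·1)=-1195/1407, b=Δ3−h3·(2M3+M4)/6=-272/1407
seg 4: a=2, c=M4/2=-237/469, d=(M5−M4)/(6·3)=79/1407, b=Δ4−h4·(2M4+M5)/6=1891/1407
t_q=23/4 → seg 3, τ=3/4; S=1+-272/1407·τ+958/469·τ²+-1195/1407·τ³=49397/30016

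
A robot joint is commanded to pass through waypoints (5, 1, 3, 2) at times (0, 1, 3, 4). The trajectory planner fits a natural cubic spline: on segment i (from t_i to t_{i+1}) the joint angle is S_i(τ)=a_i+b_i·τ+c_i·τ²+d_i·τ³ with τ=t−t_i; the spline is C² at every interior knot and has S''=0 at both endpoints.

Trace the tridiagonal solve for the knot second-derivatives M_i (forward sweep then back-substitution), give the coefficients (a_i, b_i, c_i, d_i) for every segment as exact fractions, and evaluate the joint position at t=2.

Δ: Δ0=-4, Δ1=1, Δ2=-1
row 1: diag=6, rhs=30; c'=1/3, d'=5
row 2: denom=6−2·1/3=16/3; d'=(-12−2·5)/(16/3)=-33/8
back: M2=-33/8
back: M1=5−1/3·-33/8=51/8
M: M0=0, M1=51/8, M2=-33/8, M3=0
seg 0: a=5, c=M0/2=0, d=(M1−M0)/(6·1)=17/16, b=Δ0−h0·(2M0+M1)/6=-81/16
seg 1: a=1, c=M1/2=51/16, d=(M2−M1)/(6·2)=-7/8, b=Δ1−h1·(2M1+M2)/6=-15/8
seg 2: a=3, c=M2/2=-33/16, d=(M3−M2)/(6·1)=11/16, b=Δ2−h2·(2M2+M3)/6=3/8
t_q=2 → seg 1, τ=1; S=1+-15/8·τ+51/16·τ²+-7/8·τ³=23/16

  seg 0: a=5 b=-81/16 c=0 d=17/16
  seg 1: a=1 b=-15/8 c=51/16 d=-7/8
  seg 2: a=3 b=3/8 c=-33/16 d=11/16
S(2) = 23/16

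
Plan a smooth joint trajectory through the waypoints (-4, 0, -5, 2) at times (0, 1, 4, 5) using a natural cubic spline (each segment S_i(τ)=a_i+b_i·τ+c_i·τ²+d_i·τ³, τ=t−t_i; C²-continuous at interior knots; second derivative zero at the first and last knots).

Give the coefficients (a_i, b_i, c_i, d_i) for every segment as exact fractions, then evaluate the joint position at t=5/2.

  seg 0: a=-4 b=874/165 c=0 d=-214/165
  seg 1: a=0 b=232/165 c=-214/55 d=43/45
  seg 2: a=-5 b=637/165 c=259/55 d=-259/165
S(5/2) = -301/88

Δ: Δ0=4, Δ1=-5/3, Δ2=7
row 1: diag=8, rhs=-34; c'=3/8, d'=-17/4
row 2: denom=8−3·3/8=55/8; d'=(52−3·-17/4)/(55/8)=518/55
back: M2=518/55
back: M1=-17/4−3/8·518/55=-428/55
M: M0=0, M1=-428/55, M2=518/55, M3=0
seg 0: a=-4, c=M0/2=0, d=(M1−M0)/(6·1)=-214/165, b=Δ0−h0·(2M0+M1)/6=874/165
seg 1: a=0, c=M1/2=-214/55, d=(M2−M1)/(6·3)=43/45, b=Δ1−h1·(2M1+M2)/6=232/165
seg 2: a=-5, c=M2/2=259/55, d=(M3−M2)/(6·1)=-259/165, b=Δ2−h2·(2M2+M3)/6=637/165
t_q=5/2 → seg 1, τ=3/2; S=0+232/165·τ+-214/55·τ²+43/45·τ³=-301/88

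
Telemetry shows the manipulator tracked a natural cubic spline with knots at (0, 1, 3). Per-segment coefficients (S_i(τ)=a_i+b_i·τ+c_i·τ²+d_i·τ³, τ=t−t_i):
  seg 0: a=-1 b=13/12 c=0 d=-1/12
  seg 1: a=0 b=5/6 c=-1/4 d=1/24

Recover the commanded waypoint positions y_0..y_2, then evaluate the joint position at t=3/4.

y_0=-1 y_1=0 y_2=1
S(3/4) = -57/256

y_0 = S_0(0) = a_0 = -1
y_1 = S_1(0) = a_1 = 0
y_2 = S_1(2) = 1
t_q=3/4 is in segment 0 (τ=3/4); S_0(τ)=-57/256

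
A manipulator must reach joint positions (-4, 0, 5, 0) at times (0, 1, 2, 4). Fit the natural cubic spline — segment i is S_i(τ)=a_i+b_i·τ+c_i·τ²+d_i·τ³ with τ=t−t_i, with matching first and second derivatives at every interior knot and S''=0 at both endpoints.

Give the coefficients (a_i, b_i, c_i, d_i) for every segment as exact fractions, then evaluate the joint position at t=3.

  seg 0: a=-4 b=157/46 c=0 d=27/46
  seg 1: a=0 b=119/23 c=81/46 d=-89/46
  seg 2: a=5 b=133/46 c=-93/23 d=31/46
S(3) = 104/23

Δ: Δ0=4, Δ1=5, Δ2=-5/2
row 1: diag=4, rhs=6; c'=1/4, d'=3/2
row 2: denom=6−1·1/4=23/4; d'=(-45−1·3/2)/(23/4)=-186/23
back: M2=-186/23
back: M1=3/2−1/4·-186/23=81/23
M: M0=0, M1=81/23, M2=-186/23, M3=0
seg 0: a=-4, c=M0/2=0, d=(M1−M0)/(6·1)=27/46, b=Δ0−h0·(2M0+M1)/6=157/46
seg 1: a=0, c=M1/2=81/46, d=(M2−M1)/(6·1)=-89/46, b=Δ1−h1·(2M1+M2)/6=119/23
seg 2: a=5, c=M2/2=-93/23, d=(M3−M2)/(6·2)=31/46, b=Δ2−h2·(2M2+M3)/6=133/46
t_q=3 → seg 2, τ=1; S=5+133/46·τ+-93/23·τ²+31/46·τ³=104/23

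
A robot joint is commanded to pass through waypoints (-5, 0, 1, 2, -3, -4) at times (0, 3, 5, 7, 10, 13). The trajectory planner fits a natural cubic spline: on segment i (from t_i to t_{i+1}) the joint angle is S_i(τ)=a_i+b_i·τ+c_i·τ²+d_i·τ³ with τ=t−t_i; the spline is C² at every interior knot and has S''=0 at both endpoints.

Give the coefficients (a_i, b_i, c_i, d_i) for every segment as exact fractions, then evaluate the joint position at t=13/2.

  seg 0: a=-5 b=460/221 c=0 d=-275/5967
  seg 1: a=0 b=185/221 c=-275/663 d=653/5304
  seg 2: a=1 b=869/1326 c=859/2652 d=-355/1768
  seg 3: a=2 b=-304/663 c=-584/663 d=317/1989
  seg 4: a=-3 b=-955/663 c=367/663 d=-367/5967
S(13/2) = 28771/14144

Δ: Δ0=5/3, Δ1=1/2, Δ2=1/2, Δ3=-5/3, Δ4=-1/3
row 1: diag=10, rhs=-7; c'=1/5, d'=-7/10
row 2: denom=8−2·1/5=38/5; d'=(0−2·-7/10)/(38/5)=7/38
row 3: denom=10−2·5/19=180/19; d'=(-13−2·7/38)/(180/19)=-127/90
row 4: denom=12−3·19/60=221/20; d'=(8−3·-127/90)/(221/20)=734/663
back: M4=734/663
back: M3=-127/90−19/60·734/663=-1168/663
back: M2=7/38−5/19·-1168/663=859/1326
back: M1=-7/10−1/5·859/1326=-550/663
M: M0=0, M1=-550/663, M2=859/1326, M3=-1168/663, M4=734/663, M5=0
seg 0: a=-5, c=M0/2=0, d=(M1−M0)/(6·3)=-275/5967, b=Δ0−h0·(2M0+M1)/6=460/221
seg 1: a=0, c=M1/2=-275/663, d=(M2−M1)/(6·2)=653/5304, b=Δ1−h1·(2M1+M2)/6=185/221
seg 2: a=1, c=M2/2=859/2652, d=(M3−M2)/(6·2)=-355/1768, b=Δ2−h2·(2M2+M3)/6=869/1326
seg 3: a=2, c=M3/2=-584/663, d=(M4−M3)/(6·3)=317/1989, b=Δ3−h3·(2M3+M4)/6=-304/663
seg 4: a=-3, c=M4/2=367/663, d=(M5−M4)/(6·3)=-367/5967, b=Δ4−h4·(2M4+M5)/6=-955/663
t_q=13/2 → seg 2, τ=3/2; S=1+869/1326·τ+859/2652·τ²+-355/1768·τ³=28771/14144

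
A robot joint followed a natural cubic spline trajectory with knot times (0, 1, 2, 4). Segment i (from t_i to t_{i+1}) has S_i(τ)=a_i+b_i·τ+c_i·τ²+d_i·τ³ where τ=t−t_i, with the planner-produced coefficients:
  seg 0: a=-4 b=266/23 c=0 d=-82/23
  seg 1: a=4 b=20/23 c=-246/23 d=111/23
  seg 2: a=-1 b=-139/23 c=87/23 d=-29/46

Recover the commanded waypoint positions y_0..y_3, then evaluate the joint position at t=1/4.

y_0=-4 y_1=4 y_2=-1 y_3=-3
S(1/4) = -857/736

y_0 = S_0(0) = a_0 = -4
y_1 = S_1(0) = a_1 = 4
y_2 = S_2(0) = a_2 = -1
y_3 = S_2(2) = -3
t_q=1/4 is in segment 0 (τ=1/4); S_0(τ)=-857/736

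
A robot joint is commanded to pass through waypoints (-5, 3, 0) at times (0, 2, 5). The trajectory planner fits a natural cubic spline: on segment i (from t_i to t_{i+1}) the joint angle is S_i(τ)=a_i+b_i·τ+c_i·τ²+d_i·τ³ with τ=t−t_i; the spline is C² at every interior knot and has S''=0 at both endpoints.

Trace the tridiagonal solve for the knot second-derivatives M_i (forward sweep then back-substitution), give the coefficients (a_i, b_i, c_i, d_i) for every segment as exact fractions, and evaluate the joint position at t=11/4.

  seg 0: a=-5 b=5 c=0 d=-1/4
  seg 1: a=3 b=2 c=-3/2 d=1/6
S(11/4) = 477/128

Δ: Δ0=4, Δ1=-1
row 1: diag=10, rhs=-30; c'=3/10, d'=-3
back: M1=-3
M: M0=0, M1=-3, M2=0
seg 0: a=-5, c=M0/2=0, d=(M1−M0)/(6·2)=-1/4, b=Δ0−h0·(2M0+M1)/6=5
seg 1: a=3, c=M1/2=-3/2, d=(M2−M1)/(6·3)=1/6, b=Δ1−h1·(2M1+M2)/6=2
t_q=11/4 → seg 1, τ=3/4; S=3+2·τ+-3/2·τ²+1/6·τ³=477/128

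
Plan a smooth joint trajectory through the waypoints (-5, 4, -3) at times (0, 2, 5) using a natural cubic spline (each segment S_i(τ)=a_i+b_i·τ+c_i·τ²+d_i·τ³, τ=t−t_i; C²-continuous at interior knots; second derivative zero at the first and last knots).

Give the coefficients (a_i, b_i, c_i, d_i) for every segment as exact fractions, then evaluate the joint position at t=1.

  seg 0: a=-5 b=88/15 c=0 d=-41/120
  seg 1: a=4 b=53/30 c=-41/20 d=41/180
S(1) = 21/40

Δ: Δ0=9/2, Δ1=-7/3
row 1: diag=10, rhs=-41; c'=3/10, d'=-41/10
back: M1=-41/10
M: M0=0, M1=-41/10, M2=0
seg 0: a=-5, c=M0/2=0, d=(M1−M0)/(6·2)=-41/120, b=Δ0−h0·(2M0+M1)/6=88/15
seg 1: a=4, c=M1/2=-41/20, d=(M2−M1)/(6·3)=41/180, b=Δ1−h1·(2M1+M2)/6=53/30
t_q=1 → seg 0, τ=1; S=-5+88/15·τ+0·τ²+-41/120·τ³=21/40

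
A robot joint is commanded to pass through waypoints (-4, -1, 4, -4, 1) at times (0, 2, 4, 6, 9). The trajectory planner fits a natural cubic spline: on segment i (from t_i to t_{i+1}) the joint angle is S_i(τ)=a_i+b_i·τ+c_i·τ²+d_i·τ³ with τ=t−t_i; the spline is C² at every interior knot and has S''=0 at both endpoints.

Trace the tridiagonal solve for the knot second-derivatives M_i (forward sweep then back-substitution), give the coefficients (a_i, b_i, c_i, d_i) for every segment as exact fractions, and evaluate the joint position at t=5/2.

Δ: Δ0=3/2, Δ1=5/2, Δ2=-4, Δ3=5/3
row 1: diag=8, rhs=6; c'=1/4, d'=3/4
row 2: denom=8−2·1/4=15/2; d'=(-39−2·3/4)/(15/2)=-27/5
row 3: denom=10−2·4/15=142/15; d'=(34−2·-27/5)/(142/15)=336/71
back: M3=336/71
back: M2=-27/5−4/15·336/71=-473/71
back: M1=3/4−1/4·-473/71=343/142
M: M0=0, M1=343/142, M2=-473/71, M3=336/71, M4=0
seg 0: a=-4, c=M0/2=0, d=(M1−M0)/(6·2)=343/1704, b=Δ0−h0·(2M0+M1)/6=148/213
seg 1: a=-1, c=M1/2=343/284, d=(M2−M1)/(6·2)=-1289/1704, b=Δ1−h1·(2M1+M2)/6=1325/426
seg 2: a=4, c=M2/2=-473/142, d=(M3−M2)/(6·2)=809/852, b=Δ2−h2·(2M2+M3)/6=-242/213
seg 3: a=-4, c=M3/2=168/71, d=(M4−M3)/(6·3)=-56/213, b=Δ3−h3·(2M3+M4)/6=-653/213
t_q=5/2 → seg 1, τ=1/2; S=-1+1325/426·τ+343/284·τ²+-1289/1704·τ³=3465/4544

  seg 0: a=-4 b=148/213 c=0 d=343/1704
  seg 1: a=-1 b=1325/426 c=343/284 d=-1289/1704
  seg 2: a=4 b=-242/213 c=-473/142 d=809/852
  seg 3: a=-4 b=-653/213 c=168/71 d=-56/213
S(5/2) = 3465/4544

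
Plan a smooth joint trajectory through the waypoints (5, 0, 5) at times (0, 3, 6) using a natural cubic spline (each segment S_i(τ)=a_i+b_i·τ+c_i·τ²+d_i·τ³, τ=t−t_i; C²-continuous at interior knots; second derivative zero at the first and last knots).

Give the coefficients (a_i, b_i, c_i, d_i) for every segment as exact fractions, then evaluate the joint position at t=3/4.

  seg 0: a=5 b=-5/2 c=0 d=5/54
  seg 1: a=0 b=0 c=5/6 d=-5/54
S(3/4) = 405/128

Δ: Δ0=-5/3, Δ1=5/3
row 1: diag=12, rhs=20; c'=1/4, d'=5/3
back: M1=5/3
M: M0=0, M1=5/3, M2=0
seg 0: a=5, c=M0/2=0, d=(M1−M0)/(6·3)=5/54, b=Δ0−h0·(2M0+M1)/6=-5/2
seg 1: a=0, c=M1/2=5/6, d=(M2−M1)/(6·3)=-5/54, b=Δ1−h1·(2M1+M2)/6=0
t_q=3/4 → seg 0, τ=3/4; S=5+-5/2·τ+0·τ²+5/54·τ³=405/128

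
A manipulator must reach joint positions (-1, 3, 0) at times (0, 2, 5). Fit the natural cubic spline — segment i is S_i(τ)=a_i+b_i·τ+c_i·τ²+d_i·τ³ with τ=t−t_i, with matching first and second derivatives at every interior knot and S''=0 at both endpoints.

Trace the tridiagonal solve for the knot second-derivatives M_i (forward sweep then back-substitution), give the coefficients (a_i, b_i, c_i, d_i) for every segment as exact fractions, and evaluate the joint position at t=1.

Δ: Δ0=2, Δ1=-1
row 1: diag=10, rhs=-18; c'=3/10, d'=-9/5
back: M1=-9/5
M: M0=0, M1=-9/5, M2=0
seg 0: a=-1, c=M0/2=0, d=(M1−M0)/(6·2)=-3/20, b=Δ0−h0·(2M0+M1)/6=13/5
seg 1: a=3, c=M1/2=-9/10, d=(M2−M1)/(6·3)=1/10, b=Δ1−h1·(2M1+M2)/6=4/5
t_q=1 → seg 0, τ=1; S=-1+13/5·τ+0·τ²+-3/20·τ³=29/20

  seg 0: a=-1 b=13/5 c=0 d=-3/20
  seg 1: a=3 b=4/5 c=-9/10 d=1/10
S(1) = 29/20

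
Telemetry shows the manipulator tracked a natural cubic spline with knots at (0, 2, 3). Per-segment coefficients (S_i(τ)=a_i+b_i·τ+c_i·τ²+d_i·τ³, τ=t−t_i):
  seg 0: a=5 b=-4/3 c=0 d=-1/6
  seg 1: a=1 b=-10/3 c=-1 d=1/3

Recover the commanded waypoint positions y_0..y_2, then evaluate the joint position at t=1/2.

y_0 = S_0(0) = a_0 = 5
y_1 = S_1(0) = a_1 = 1
y_2 = S_1(1) = -3
t_q=1/2 is in segment 0 (τ=1/2); S_0(τ)=69/16

y_0=5 y_1=1 y_2=-3
S(1/2) = 69/16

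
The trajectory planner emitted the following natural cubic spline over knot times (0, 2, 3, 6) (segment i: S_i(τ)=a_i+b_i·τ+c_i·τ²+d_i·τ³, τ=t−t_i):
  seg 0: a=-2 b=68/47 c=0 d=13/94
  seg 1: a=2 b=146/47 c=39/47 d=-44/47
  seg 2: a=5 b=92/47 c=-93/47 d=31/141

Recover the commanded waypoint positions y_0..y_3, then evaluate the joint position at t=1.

y_0 = S_0(0) = a_0 = -2
y_1 = S_1(0) = a_1 = 2
y_2 = S_2(0) = a_2 = 5
y_3 = S_2(3) = -1
t_q=1 is in segment 0 (τ=1); S_0(τ)=-39/94

y_0=-2 y_1=2 y_2=5 y_3=-1
S(1) = -39/94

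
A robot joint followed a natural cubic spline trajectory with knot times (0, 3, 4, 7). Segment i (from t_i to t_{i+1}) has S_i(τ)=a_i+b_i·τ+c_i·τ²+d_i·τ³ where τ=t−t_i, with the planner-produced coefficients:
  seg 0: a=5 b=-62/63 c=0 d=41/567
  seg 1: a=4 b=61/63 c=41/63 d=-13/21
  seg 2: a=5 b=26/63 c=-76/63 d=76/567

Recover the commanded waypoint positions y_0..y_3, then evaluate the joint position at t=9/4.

y_0 = S_0(0) = a_0 = 5
y_1 = S_1(0) = a_1 = 4
y_2 = S_2(0) = a_2 = 5
y_3 = S_2(3) = -1
t_q=9/4 is in segment 0 (τ=9/4); S_0(τ)=231/64

y_0=5 y_1=4 y_2=5 y_3=-1
S(9/4) = 231/64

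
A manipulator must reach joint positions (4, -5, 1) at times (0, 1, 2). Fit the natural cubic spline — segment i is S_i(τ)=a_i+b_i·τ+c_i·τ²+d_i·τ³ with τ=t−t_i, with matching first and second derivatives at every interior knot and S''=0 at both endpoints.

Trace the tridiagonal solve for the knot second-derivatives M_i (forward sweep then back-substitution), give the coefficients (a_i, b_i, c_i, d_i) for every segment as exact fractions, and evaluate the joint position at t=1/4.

  seg 0: a=4 b=-51/4 c=0 d=15/4
  seg 1: a=-5 b=-3/2 c=45/4 d=-15/4
S(1/4) = 223/256

Δ: Δ0=-9, Δ1=6
row 1: diag=4, rhs=90; c'=1/4, d'=45/2
back: M1=45/2
M: M0=0, M1=45/2, M2=0
seg 0: a=4, c=M0/2=0, d=(M1−M0)/(6·1)=15/4, b=Δ0−h0·(2M0+M1)/6=-51/4
seg 1: a=-5, c=M1/2=45/4, d=(M2−M1)/(6·1)=-15/4, b=Δ1−h1·(2M1+M2)/6=-3/2
t_q=1/4 → seg 0, τ=1/4; S=4+-51/4·τ+0·τ²+15/4·τ³=223/256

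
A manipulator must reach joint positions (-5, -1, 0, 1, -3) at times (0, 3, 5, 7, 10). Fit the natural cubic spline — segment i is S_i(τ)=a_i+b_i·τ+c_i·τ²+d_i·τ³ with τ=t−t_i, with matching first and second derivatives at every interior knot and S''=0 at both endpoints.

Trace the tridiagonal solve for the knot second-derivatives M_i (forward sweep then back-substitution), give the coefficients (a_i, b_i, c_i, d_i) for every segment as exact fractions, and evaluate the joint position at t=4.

Δ: Δ0=4/3, Δ1=1/2, Δ2=1/2, Δ3=-4/3
row 1: diag=10, rhs=-5; c'=1/5, d'=-1/2
row 2: denom=8−2·1/5=38/5; d'=(0−2·-1/2)/(38/5)=5/38
row 3: denom=10−2·5/19=180/19; d'=(-11−2·5/38)/(180/19)=-107/90
back: M3=-107/90
back: M2=5/38−5/19·-107/90=4/9
back: M1=-1/2−1/5·4/9=-53/90
M: M0=0, M1=-53/90, M2=4/9, M3=-107/90, M4=0
seg 0: a=-5, c=M0/2=0, d=(M1−M0)/(6·3)=-53/1620, b=Δ0−h0·(2M0+M1)/6=293/180
seg 1: a=-1, c=M1/2=-53/180, d=(M2−M1)/(6·2)=31/360, b=Δ1−h1·(2M1+M2)/6=67/90
seg 2: a=0, c=M2/2=2/9, d=(M3−M2)/(6·2)=-49/360, b=Δ2−h2·(2M2+M3)/6=3/5
seg 3: a=1, c=M3/2=-107/180, d=(M4−M3)/(6·3)=107/1620, b=Δ3−h3·(2M3+M4)/6=-13/90
t_q=4 → seg 1, τ=1; S=-1+67/90·τ+-53/180·τ²+31/360·τ³=-167/360

  seg 0: a=-5 b=293/180 c=0 d=-53/1620
  seg 1: a=-1 b=67/90 c=-53/180 d=31/360
  seg 2: a=0 b=3/5 c=2/9 d=-49/360
  seg 3: a=1 b=-13/90 c=-107/180 d=107/1620
S(4) = -167/360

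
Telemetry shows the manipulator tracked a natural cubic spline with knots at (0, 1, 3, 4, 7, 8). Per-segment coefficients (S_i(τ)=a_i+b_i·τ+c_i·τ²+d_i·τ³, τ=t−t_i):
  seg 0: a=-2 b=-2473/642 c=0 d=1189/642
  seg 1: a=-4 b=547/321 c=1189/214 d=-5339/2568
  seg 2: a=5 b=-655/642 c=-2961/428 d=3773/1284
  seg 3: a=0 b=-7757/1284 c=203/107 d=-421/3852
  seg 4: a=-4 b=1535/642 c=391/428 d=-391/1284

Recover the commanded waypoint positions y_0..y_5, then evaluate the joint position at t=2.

y_0 = S_0(0) = a_0 = -2
y_1 = S_1(0) = a_1 = -4
y_2 = S_2(0) = a_2 = 5
y_3 = S_3(0) = a_3 = 0
y_4 = S_4(0) = a_4 = -4
y_5 = S_4(1) = -1
t_q=2 is in segment 1 (τ=1); S_1(τ)=1011/856

y_0=-2 y_1=-4 y_2=5 y_3=0 y_4=-4 y_5=-1
S(2) = 1011/856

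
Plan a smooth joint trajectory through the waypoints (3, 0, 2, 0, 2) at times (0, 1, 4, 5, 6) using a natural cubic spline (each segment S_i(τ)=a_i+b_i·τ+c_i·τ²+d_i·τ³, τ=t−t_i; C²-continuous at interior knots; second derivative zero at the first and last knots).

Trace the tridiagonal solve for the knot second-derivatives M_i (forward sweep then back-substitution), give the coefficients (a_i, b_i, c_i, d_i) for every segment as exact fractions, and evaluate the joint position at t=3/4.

Δ: Δ0=-3, Δ1=2/3, Δ2=-2, Δ3=2
row 1: diag=8, rhs=22; c'=3/8, d'=11/4
row 2: denom=8−3·3/8=55/8; d'=(-16−3·11/4)/(55/8)=-194/55
row 3: denom=4−1·8/55=212/55; d'=(24−1·-194/55)/(212/55)=757/106
back: M3=757/106
back: M2=-194/55−8/55·757/106=-242/53
back: M1=11/4−3/8·-242/53=473/106
M: M0=0, M1=473/106, M2=-242/53, M3=757/106, M4=0
seg 0: a=3, c=M0/2=0, d=(M1−M0)/(6·1)=473/636, b=Δ0−h0·(2M0+M1)/6=-2381/636
seg 1: a=0, c=M1/2=473/212, d=(M2−M1)/(6·3)=-319/636, b=Δ1−h1·(2M1+M2)/6=-481/318
seg 2: a=2, c=M2/2=-121/53, d=(M3−M2)/(6·1)=1241/636, b=Δ2−h2·(2M2+M3)/6=-1061/636
seg 3: a=0, c=M3/2=757/212, d=(M4−M3)/(6·1)=-757/636, b=Δ3−h3·(2M3+M4)/6=-121/318
t_q=3/4 → seg 0, τ=3/4; S=3+-2381/636·τ+0·τ²+473/636·τ³=6865/13568

  seg 0: a=3 b=-2381/636 c=0 d=473/636
  seg 1: a=0 b=-481/318 c=473/212 d=-319/636
  seg 2: a=2 b=-1061/636 c=-121/53 d=1241/636
  seg 3: a=0 b=-121/318 c=757/212 d=-757/636
S(3/4) = 6865/13568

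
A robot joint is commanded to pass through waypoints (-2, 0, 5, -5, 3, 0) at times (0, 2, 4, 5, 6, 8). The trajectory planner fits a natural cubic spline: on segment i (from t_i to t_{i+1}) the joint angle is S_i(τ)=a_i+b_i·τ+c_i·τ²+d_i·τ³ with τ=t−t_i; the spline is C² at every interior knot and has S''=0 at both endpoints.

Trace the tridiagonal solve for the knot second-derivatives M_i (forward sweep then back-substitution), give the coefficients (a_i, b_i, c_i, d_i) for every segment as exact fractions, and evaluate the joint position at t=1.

  seg 0: a=-2 b=-263/241 c=0 d=126/241
  seg 1: a=0 b=1249/241 c=756/241 d=-4317/1928
  seg 2: a=5 b=-4405/482 c=-9927/964 d=9097/964
  seg 3: a=-5 b=-1373/964 c=4341/241 d=-8279/964
  seg 4: a=3 b=4259/482 c=-7473/964 d=2491/1928
S(1) = -619/241

Δ: Δ0=1, Δ1=5/2, Δ2=-10, Δ3=8, Δ4=-3/2
row 1: diag=8, rhs=9; c'=1/4, d'=9/8
row 2: denom=6−2·1/4=11/2; d'=(-75−2·9/8)/(11/2)=-309/22
row 3: denom=4−1·2/11=42/11; d'=(108−1·-309/22)/(42/11)=895/28
row 4: denom=6−1·11/42=241/42; d'=(-57−1·895/28)/(241/42)=-7473/482
back: M4=-7473/482
back: M3=895/28−11/42·-7473/482=8682/241
back: M2=-309/22−2/11·8682/241=-9927/482
back: M1=9/8−1/4·-9927/482=1512/241
M: M0=0, M1=1512/241, M2=-9927/482, M3=8682/241, M4=-7473/482, M5=0
seg 0: a=-2, c=M0/2=0, d=(M1−M0)/(6·2)=126/241, b=Δ0−h0·(2M0+M1)/6=-263/241
seg 1: a=0, c=M1/2=756/241, d=(M2−M1)/(6·2)=-4317/1928, b=Δ1−h1·(2M1+M2)/6=1249/241
seg 2: a=5, c=M2/2=-9927/964, d=(M3−M2)/(6·1)=9097/964, b=Δ2−h2·(2M2+M3)/6=-4405/482
seg 3: a=-5, c=M3/2=4341/241, d=(M4−M3)/(6·1)=-8279/964, b=Δ3−h3·(2M3+M4)/6=-1373/964
seg 4: a=3, c=M4/2=-7473/964, d=(M5−M4)/(6·2)=2491/1928, b=Δ4−h4·(2M4+M5)/6=4259/482
t_q=1 → seg 0, τ=1; S=-2+-263/241·τ+0·τ²+126/241·τ³=-619/241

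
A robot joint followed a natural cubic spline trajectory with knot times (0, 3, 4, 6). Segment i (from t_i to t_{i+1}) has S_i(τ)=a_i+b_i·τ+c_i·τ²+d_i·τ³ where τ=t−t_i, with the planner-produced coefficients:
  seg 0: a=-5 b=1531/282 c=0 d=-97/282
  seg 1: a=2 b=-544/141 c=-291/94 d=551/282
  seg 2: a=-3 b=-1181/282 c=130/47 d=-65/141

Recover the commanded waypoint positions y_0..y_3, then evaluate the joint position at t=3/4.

y_0 = S_0(0) = a_0 = -5
y_1 = S_1(0) = a_1 = 2
y_2 = S_2(0) = a_2 = -3
y_3 = S_2(2) = -4
t_q=3/4 is in segment 0 (τ=3/4); S_0(τ)=-6457/6016

y_0=-5 y_1=2 y_2=-3 y_3=-4
S(3/4) = -6457/6016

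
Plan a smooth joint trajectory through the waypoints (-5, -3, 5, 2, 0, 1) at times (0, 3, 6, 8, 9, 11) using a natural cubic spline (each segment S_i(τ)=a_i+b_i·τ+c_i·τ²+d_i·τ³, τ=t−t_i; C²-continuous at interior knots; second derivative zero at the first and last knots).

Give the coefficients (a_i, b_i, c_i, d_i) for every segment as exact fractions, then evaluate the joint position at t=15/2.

  seg 0: a=-5 b=-1543/7194 c=0 d=2113/21582
  seg 1: a=-3 b=8737/3597 c=2113/2398 d=-641/2398
  seg 2: a=5 b=3587/7194 c=-1828/1199 d=3779/14388
  seg 3: a=2 b=-1601/654 c=123/2398 d=1427/3597
  seg 4: a=0 b=-8311/7194 c=2977/2398 d=-2977/14388
S(15/2) = 122931/38368

Δ: Δ0=2/3, Δ1=8/3, Δ2=-3/2, Δ3=-2, Δ4=1/2
row 1: diag=12, rhs=12; c'=1/4, d'=1
row 2: denom=10−3·1/4=37/4; d'=(-25−3·1)/(37/4)=-112/37
row 3: denom=6−2·8/37=206/37; d'=(-3−2·-112/37)/(206/37)=113/206
row 4: denom=6−1·37/206=1199/206; d'=(15−1·113/206)/(1199/206)=2977/1199
back: M4=2977/1199
back: M3=113/206−37/206·2977/1199=123/1199
back: M2=-112/37−8/37·123/1199=-3656/1199
back: M1=1−1/4·-3656/1199=2113/1199
M: M0=0, M1=2113/1199, M2=-3656/1199, M3=123/1199, M4=2977/1199, M5=0
seg 0: a=-5, c=M0/2=0, d=(M1−M0)/(6·3)=2113/21582, b=Δ0−h0·(2M0+M1)/6=-1543/7194
seg 1: a=-3, c=M1/2=2113/2398, d=(M2−M1)/(6·3)=-641/2398, b=Δ1−h1·(2M1+M2)/6=8737/3597
seg 2: a=5, c=M2/2=-1828/1199, d=(M3−M2)/(6·2)=3779/14388, b=Δ2−h2·(2M2+M3)/6=3587/7194
seg 3: a=2, c=M3/2=123/2398, d=(M4−M3)/(6·1)=1427/3597, b=Δ3−h3·(2M3+M4)/6=-1601/654
seg 4: a=0, c=M4/2=2977/2398, d=(M5−M4)/(6·2)=-2977/14388, b=Δ4−h4·(2M4+M5)/6=-8311/7194
t_q=15/2 → seg 2, τ=3/2; S=5+3587/7194·τ+-1828/1199·τ²+3779/14388·τ³=122931/38368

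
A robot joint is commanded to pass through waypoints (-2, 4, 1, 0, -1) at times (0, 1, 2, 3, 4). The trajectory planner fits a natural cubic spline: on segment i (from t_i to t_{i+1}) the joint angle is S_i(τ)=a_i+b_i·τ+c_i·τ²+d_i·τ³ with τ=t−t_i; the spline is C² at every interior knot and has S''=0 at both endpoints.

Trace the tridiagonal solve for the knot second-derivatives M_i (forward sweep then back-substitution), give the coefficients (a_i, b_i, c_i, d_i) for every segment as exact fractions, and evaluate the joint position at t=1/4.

Δ: Δ0=6, Δ1=-3, Δ2=-1, Δ3=-1
row 1: diag=4, rhs=-54; c'=1/4, d'=-27/2
row 2: denom=4−1·1/4=15/4; d'=(12−1·-27/2)/(15/4)=34/5
row 3: denom=4−1·4/15=56/15; d'=(0−1·34/5)/(56/15)=-51/28
back: M3=-51/28
back: M2=34/5−4/15·-51/28=51/7
back: M1=-27/2−1/4·51/7=-429/28
M: M0=0, M1=-429/28, M2=51/7, M3=-51/28, M4=0
seg 0: a=-2, c=M0/2=0, d=(M1−M0)/(6·1)=-143/56, b=Δ0−h0·(2M0+M1)/6=479/56
seg 1: a=4, c=M1/2=-429/56, d=(M2−M1)/(6·1)=211/56, b=Δ1−h1·(2M1+M2)/6=25/28
seg 2: a=1, c=M2/2=51/14, d=(M3−M2)/(6·1)=-85/56, b=Δ2−h2·(2M2+M3)/6=-25/8
seg 3: a=0, c=M3/2=-51/56, d=(M4−M3)/(6·1)=17/56, b=Δ3−h3·(2M3+M4)/6=-11/28
t_q=1/4 → seg 0, τ=1/4; S=-2+479/56·τ+0·τ²+-143/56·τ³=353/3584

  seg 0: a=-2 b=479/56 c=0 d=-143/56
  seg 1: a=4 b=25/28 c=-429/56 d=211/56
  seg 2: a=1 b=-25/8 c=51/14 d=-85/56
  seg 3: a=0 b=-11/28 c=-51/56 d=17/56
S(1/4) = 353/3584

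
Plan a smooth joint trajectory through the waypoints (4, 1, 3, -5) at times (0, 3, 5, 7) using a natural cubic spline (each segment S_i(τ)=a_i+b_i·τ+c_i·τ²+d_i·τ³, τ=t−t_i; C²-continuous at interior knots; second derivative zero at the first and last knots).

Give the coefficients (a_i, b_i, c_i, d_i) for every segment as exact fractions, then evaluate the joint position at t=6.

  seg 0: a=4 b=-77/38 c=0 d=13/114
  seg 1: a=1 b=20/19 c=39/38 d=-10/19
  seg 2: a=3 b=-22/19 c=-81/38 d=27/76
S(6) = 5/76

Δ: Δ0=-1, Δ1=1, Δ2=-4
row 1: diag=10, rhs=12; c'=1/5, d'=6/5
row 2: denom=8−2·1/5=38/5; d'=(-30−2·6/5)/(38/5)=-81/19
back: M2=-81/19
back: M1=6/5−1/5·-81/19=39/19
M: M0=0, M1=39/19, M2=-81/19, M3=0
seg 0: a=4, c=M0/2=0, d=(M1−M0)/(6·3)=13/114, b=Δ0−h0·(2M0+M1)/6=-77/38
seg 1: a=1, c=M1/2=39/38, d=(M2−M1)/(6·2)=-10/19, b=Δ1−h1·(2M1+M2)/6=20/19
seg 2: a=3, c=M2/2=-81/38, d=(M3−M2)/(6·2)=27/76, b=Δ2−h2·(2M2+M3)/6=-22/19
t_q=6 → seg 2, τ=1; S=3+-22/19·τ+-81/38·τ²+27/76·τ³=5/76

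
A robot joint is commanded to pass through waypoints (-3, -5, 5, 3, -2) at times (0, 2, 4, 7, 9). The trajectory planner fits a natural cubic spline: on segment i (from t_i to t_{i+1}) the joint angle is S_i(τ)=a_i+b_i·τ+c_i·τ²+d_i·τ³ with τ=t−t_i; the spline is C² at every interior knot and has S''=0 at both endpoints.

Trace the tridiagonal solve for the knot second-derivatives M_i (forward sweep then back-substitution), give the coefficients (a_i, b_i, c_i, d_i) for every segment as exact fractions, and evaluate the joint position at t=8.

  seg 0: a=-3 b=-2977/1032 c=0 d=1945/4128
  seg 1: a=-5 b=1429/516 c=1945/688 d=-3533/4128
  seg 2: a=5 b=3929/1032 c=-397/172 d=281/1032
  seg 3: a=3 b=-347/129 c=49/344 d=-49/2064
S(8) = 295/688

Δ: Δ0=-1, Δ1=5, Δ2=-2/3, Δ3=-5/2
row 1: diag=8, rhs=36; c'=1/4, d'=9/2
row 2: denom=10−2·1/4=19/2; d'=(-34−2·9/2)/(19/2)=-86/19
row 3: denom=10−3·6/19=172/19; d'=(-11−3·-86/19)/(172/19)=49/172
back: M3=49/172
back: M2=-86/19−6/19·49/172=-397/86
back: M1=9/2−1/4·-397/86=1945/344
M: M0=0, M1=1945/344, M2=-397/86, M3=49/172, M4=0
seg 0: a=-3, c=M0/2=0, d=(M1−M0)/(6·2)=1945/4128, b=Δ0−h0·(2M0+M1)/6=-2977/1032
seg 1: a=-5, c=M1/2=1945/688, d=(M2−M1)/(6·2)=-3533/4128, b=Δ1−h1·(2M1+M2)/6=1429/516
seg 2: a=5, c=M2/2=-397/172, d=(M3−M2)/(6·3)=281/1032, b=Δ2−h2·(2M2+M3)/6=3929/1032
seg 3: a=3, c=M3/2=49/344, d=(M4−M3)/(6·2)=-49/2064, b=Δ3−h3·(2M3+M4)/6=-347/129
t_q=8 → seg 3, τ=1; S=3+-347/129·τ+49/344·τ²+-49/2064·τ³=295/688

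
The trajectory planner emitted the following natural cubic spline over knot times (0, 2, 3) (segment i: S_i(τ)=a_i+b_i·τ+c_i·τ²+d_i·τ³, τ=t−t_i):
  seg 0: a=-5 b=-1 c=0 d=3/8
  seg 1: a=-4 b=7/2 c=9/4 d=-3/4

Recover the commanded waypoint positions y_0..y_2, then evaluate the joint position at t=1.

y_0 = S_0(0) = a_0 = -5
y_1 = S_1(0) = a_1 = -4
y_2 = S_1(1) = 1
t_q=1 is in segment 0 (τ=1); S_0(τ)=-45/8

y_0=-5 y_1=-4 y_2=1
S(1) = -45/8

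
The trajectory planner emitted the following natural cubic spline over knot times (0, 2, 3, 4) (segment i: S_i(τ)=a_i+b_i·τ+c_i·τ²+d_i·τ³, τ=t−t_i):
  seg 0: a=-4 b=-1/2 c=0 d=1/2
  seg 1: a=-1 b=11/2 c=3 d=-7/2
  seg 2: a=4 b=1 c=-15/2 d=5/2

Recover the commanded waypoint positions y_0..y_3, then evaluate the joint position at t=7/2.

y_0=-4 y_1=-1 y_2=4 y_3=0
S(7/2) = 47/16

y_0 = S_0(0) = a_0 = -4
y_1 = S_1(0) = a_1 = -1
y_2 = S_2(0) = a_2 = 4
y_3 = S_2(1) = 0
t_q=7/2 is in segment 2 (τ=1/2); S_2(τ)=47/16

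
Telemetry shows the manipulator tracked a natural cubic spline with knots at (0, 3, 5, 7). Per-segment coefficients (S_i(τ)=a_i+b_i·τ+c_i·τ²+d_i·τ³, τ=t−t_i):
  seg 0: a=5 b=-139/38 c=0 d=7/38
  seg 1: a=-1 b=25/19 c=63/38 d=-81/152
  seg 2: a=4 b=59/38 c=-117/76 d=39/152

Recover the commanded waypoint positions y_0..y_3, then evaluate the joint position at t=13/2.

y_0=5 y_1=-1 y_2=4 y_3=3
S(13/2) = 4537/1216

y_0 = S_0(0) = a_0 = 5
y_1 = S_1(0) = a_1 = -1
y_2 = S_2(0) = a_2 = 4
y_3 = S_2(2) = 3
t_q=13/2 is in segment 2 (τ=3/2); S_2(τ)=4537/1216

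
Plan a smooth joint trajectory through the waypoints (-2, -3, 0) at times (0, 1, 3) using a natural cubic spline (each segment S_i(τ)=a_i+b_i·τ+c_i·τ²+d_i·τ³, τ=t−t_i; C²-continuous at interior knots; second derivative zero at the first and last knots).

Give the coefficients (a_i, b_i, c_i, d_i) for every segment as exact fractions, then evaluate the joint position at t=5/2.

  seg 0: a=-2 b=-17/12 c=0 d=5/12
  seg 1: a=-3 b=-1/6 c=5/4 d=-5/24
S(5/2) = -73/64

Δ: Δ0=-1, Δ1=3/2
row 1: diag=6, rhs=15; c'=1/3, d'=5/2
back: M1=5/2
M: M0=0, M1=5/2, M2=0
seg 0: a=-2, c=M0/2=0, d=(M1−M0)/(6·1)=5/12, b=Δ0−h0·(2M0+M1)/6=-17/12
seg 1: a=-3, c=M1/2=5/4, d=(M2−M1)/(6·2)=-5/24, b=Δ1−h1·(2M1+M2)/6=-1/6
t_q=5/2 → seg 1, τ=3/2; S=-3+-1/6·τ+5/4·τ²+-5/24·τ³=-73/64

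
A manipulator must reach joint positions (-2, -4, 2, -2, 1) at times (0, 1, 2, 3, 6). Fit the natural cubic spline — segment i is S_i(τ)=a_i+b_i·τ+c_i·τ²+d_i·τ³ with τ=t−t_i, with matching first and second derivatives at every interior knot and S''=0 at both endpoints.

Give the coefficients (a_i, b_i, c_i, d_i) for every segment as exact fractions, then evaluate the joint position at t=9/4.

Δ: Δ0=-2, Δ1=6, Δ2=-4, Δ3=1
row 1: diag=4, rhs=48; c'=1/4, d'=12
row 2: denom=4−1·1/4=15/4; d'=(-60−1·12)/(15/4)=-96/5
row 3: denom=8−1·4/15=116/15; d'=(30−1·-96/5)/(116/15)=369/58
back: M3=369/58
back: M2=-96/5−4/15·369/58=-606/29
back: M1=12−1/4·-606/29=999/58
M: M0=0, M1=999/58, M2=-606/29, M3=369/58, M4=0
seg 0: a=-2, c=M0/2=0, d=(M1−M0)/(6·1)=333/116, b=Δ0−h0·(2M0+M1)/6=-565/116
seg 1: a=-4, c=M1/2=999/116, d=(M2−M1)/(6·1)=-737/116, b=Δ1−h1·(2M1+M2)/6=217/58
seg 2: a=2, c=M2/2=-303/29, d=(M3−M2)/(6·1)=527/116, b=Δ2−h2·(2M2+M3)/6=221/116
seg 3: a=-2, c=M3/2=369/116, d=(M4−M3)/(6·3)=-41/116, b=Δ3−h3·(2M3+M4)/6=-311/58
t_q=9/4 → seg 2, τ=1/4; S=2+221/116·τ+-303/29·τ²+527/116·τ³=14063/7424

  seg 0: a=-2 b=-565/116 c=0 d=333/116
  seg 1: a=-4 b=217/58 c=999/116 d=-737/116
  seg 2: a=2 b=221/116 c=-303/29 d=527/116
  seg 3: a=-2 b=-311/58 c=369/116 d=-41/116
S(9/4) = 14063/7424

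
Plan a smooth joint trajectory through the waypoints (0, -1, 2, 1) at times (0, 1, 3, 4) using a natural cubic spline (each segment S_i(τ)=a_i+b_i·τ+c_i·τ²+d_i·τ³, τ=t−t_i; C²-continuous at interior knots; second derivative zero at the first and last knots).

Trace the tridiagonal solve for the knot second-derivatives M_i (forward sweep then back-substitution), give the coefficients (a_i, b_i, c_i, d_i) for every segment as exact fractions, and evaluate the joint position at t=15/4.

  seg 0: a=0 b=-13/8 c=0 d=5/8
  seg 1: a=-1 b=1/4 c=15/8 d=-5/8
  seg 2: a=2 b=1/4 c=-15/8 d=5/8
S(15/4) = 715/512

Δ: Δ0=-1, Δ1=3/2, Δ2=-1
row 1: diag=6, rhs=15; c'=1/3, d'=5/2
row 2: denom=6−2·1/3=16/3; d'=(-15−2·5/2)/(16/3)=-15/4
back: M2=-15/4
back: M1=5/2−1/3·-15/4=15/4
M: M0=0, M1=15/4, M2=-15/4, M3=0
seg 0: a=0, c=M0/2=0, d=(M1−M0)/(6·1)=5/8, b=Δ0−h0·(2M0+M1)/6=-13/8
seg 1: a=-1, c=M1/2=15/8, d=(M2−M1)/(6·2)=-5/8, b=Δ1−h1·(2M1+M2)/6=1/4
seg 2: a=2, c=M2/2=-15/8, d=(M3−M2)/(6·1)=5/8, b=Δ2−h2·(2M2+M3)/6=1/4
t_q=15/4 → seg 2, τ=3/4; S=2+1/4·τ+-15/8·τ²+5/8·τ³=715/512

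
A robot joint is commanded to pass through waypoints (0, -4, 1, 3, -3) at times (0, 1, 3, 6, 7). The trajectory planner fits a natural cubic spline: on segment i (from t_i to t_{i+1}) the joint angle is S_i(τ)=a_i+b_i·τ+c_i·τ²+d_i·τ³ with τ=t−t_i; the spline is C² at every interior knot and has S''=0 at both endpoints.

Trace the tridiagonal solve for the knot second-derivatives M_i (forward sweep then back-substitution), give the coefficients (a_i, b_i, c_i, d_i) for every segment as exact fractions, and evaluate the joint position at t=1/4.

Δ: Δ0=-4, Δ1=5/2, Δ2=2/3, Δ3=-6
row 1: diag=6, rhs=39; c'=1/3, d'=13/2
row 2: denom=10−2·1/3=28/3; d'=(-11−2·13/2)/(28/3)=-18/7
row 3: denom=8−3·9/28=197/28; d'=(-40−3·-18/7)/(197/28)=-904/197
back: M3=-904/197
back: M2=-18/7−9/28·-904/197=-216/197
back: M1=13/2−1/3·-216/197=2705/394
M: M0=0, M1=2705/394, M2=-216/197, M3=-904/197, M4=0
seg 0: a=0, c=M0/2=0, d=(M1−M0)/(6·1)=2705/2364, b=Δ0−h0·(2M0+M1)/6=-12161/2364
seg 1: a=-4, c=M1/2=2705/788, d=(M2−M1)/(6·2)=-3137/4728, b=Δ1−h1·(2M1+M2)/6=-2023/1182
seg 2: a=1, c=M2/2=-108/197, d=(M3−M2)/(6·3)=-344/1773, b=Δ2−h2·(2M2+M3)/6=2398/591
seg 3: a=3, c=M3/2=-452/197, d=(M4−M3)/(6·1)=452/591, b=Δ3−h3·(2M3+M4)/6=-2642/591
t_q=1/4 → seg 0, τ=1/4; S=0+-12161/2364·τ+0·τ²+2705/2364·τ³=-63957/50432

  seg 0: a=0 b=-12161/2364 c=0 d=2705/2364
  seg 1: a=-4 b=-2023/1182 c=2705/788 d=-3137/4728
  seg 2: a=1 b=2398/591 c=-108/197 d=-344/1773
  seg 3: a=3 b=-2642/591 c=-452/197 d=452/591
S(1/4) = -63957/50432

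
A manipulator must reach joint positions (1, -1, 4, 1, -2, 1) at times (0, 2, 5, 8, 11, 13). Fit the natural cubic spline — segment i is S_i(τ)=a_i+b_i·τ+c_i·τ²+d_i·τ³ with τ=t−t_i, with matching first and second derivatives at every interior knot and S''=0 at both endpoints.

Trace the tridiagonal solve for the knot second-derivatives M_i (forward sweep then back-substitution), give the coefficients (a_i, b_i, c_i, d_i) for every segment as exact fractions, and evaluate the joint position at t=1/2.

  seg 0: a=1 b=-6562/3807 c=0 d=2755/15228
  seg 1: a=-1 b=1703/3807 c=2755/2538 d=-15511/68526
  seg 2: a=4 b=6463/7614 c=-3623/3807 d=163/1458
  seg 3: a=1 b=-7015/3807 c=415/7614 d=5171/68526
  seg 4: a=-2 b=3973/7614 c=931/1269 d=-931/7614
S(1/2) = 6529/40608

Δ: Δ0=-1, Δ1=5/3, Δ2=-1, Δ3=-1, Δ4=3/2
row 1: diag=10, rhs=16; c'=3/10, d'=8/5
row 2: denom=12−3·3/10=111/10; d'=(-16−3·8/5)/(111/10)=-208/111
row 3: denom=12−3·10/37=414/37; d'=(0−3·-208/111)/(414/37)=104/207
row 4: denom=10−3·37/138=423/46; d'=(15−3·104/207)/(423/46)=1862/1269
back: M4=1862/1269
back: M3=104/207−37/138·1862/1269=415/3807
back: M2=-208/111−10/37·415/3807=-7246/3807
back: M1=8/5−3/10·-7246/3807=2755/1269
M: M0=0, M1=2755/1269, M2=-7246/3807, M3=415/3807, M4=1862/1269, M5=0
seg 0: a=1, c=M0/2=0, d=(M1−M0)/(6·2)=2755/15228, b=Δ0−h0·(2M0+M1)/6=-6562/3807
seg 1: a=-1, c=M1/2=2755/2538, d=(M2−M1)/(6·3)=-15511/68526, b=Δ1−h1·(2M1+M2)/6=1703/3807
seg 2: a=4, c=M2/2=-3623/3807, d=(M3−M2)/(6·3)=163/1458, b=Δ2−h2·(2M2+M3)/6=6463/7614
seg 3: a=1, c=M3/2=415/7614, d=(M4−M3)/(6·3)=5171/68526, b=Δ3−h3·(2M3+M4)/6=-7015/3807
seg 4: a=-2, c=M4/2=931/1269, d=(M5−M4)/(6·2)=-931/7614, b=Δ4−h4·(2M4+M5)/6=3973/7614
t_q=1/2 → seg 0, τ=1/2; S=1+-6562/3807·τ+0·τ²+2755/15228·τ³=6529/40608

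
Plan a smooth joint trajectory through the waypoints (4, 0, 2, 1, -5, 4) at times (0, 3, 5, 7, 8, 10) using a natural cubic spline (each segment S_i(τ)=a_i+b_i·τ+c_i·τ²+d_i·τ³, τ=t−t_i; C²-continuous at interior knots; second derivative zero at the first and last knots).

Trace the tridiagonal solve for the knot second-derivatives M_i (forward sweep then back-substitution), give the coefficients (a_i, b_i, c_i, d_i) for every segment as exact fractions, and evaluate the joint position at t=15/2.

  seg 0: a=4 b=-2887/1452 c=0 d=317/4356
  seg 1: a=0 b=-17/726 c=317/484 d=-26/363
  seg 2: a=2 b=1261/726 c=109/484 d=-1951/2904
  seg 3: a=1 b=-179/33 c=-921/242 d=2345/726
  seg 4: a=-5 b=-2429/726 c=712/121 d=-356/363
S(15/2) = -4375/1936

Δ: Δ0=-4/3, Δ1=1, Δ2=-1/2, Δ3=-6, Δ4=9/2
row 1: diag=10, rhs=14; c'=1/5, d'=7/5
row 2: denom=8−2·1/5=38/5; d'=(-9−2·7/5)/(38/5)=-59/38
row 3: denom=6−2·5/19=104/19; d'=(-33−2·-59/38)/(104/19)=-71/13
row 4: denom=6−1·19/104=605/104; d'=(63−1·-71/13)/(605/104)=1424/121
back: M4=1424/121
back: M3=-71/13−19/104·1424/121=-921/121
back: M2=-59/38−5/19·-921/121=109/242
back: M1=7/5−1/5·109/242=317/242
M: M0=0, M1=317/242, M2=109/242, M3=-921/121, M4=1424/121, M5=0
seg 0: a=4, c=M0/2=0, d=(M1−M0)/(6·3)=317/4356, b=Δ0−h0·(2M0+M1)/6=-2887/1452
seg 1: a=0, c=M1/2=317/484, d=(M2−M1)/(6·2)=-26/363, b=Δ1−h1·(2M1+M2)/6=-17/726
seg 2: a=2, c=M2/2=109/484, d=(M3−M2)/(6·2)=-1951/2904, b=Δ2−h2·(2M2+M3)/6=1261/726
seg 3: a=1, c=M3/2=-921/242, d=(M4−M3)/(6·1)=2345/726, b=Δ3−h3·(2M3+M4)/6=-179/33
seg 4: a=-5, c=M4/2=712/121, d=(M5−M4)/(6·2)=-356/363, b=Δ4−h4·(2M4+M5)/6=-2429/726
t_q=15/2 → seg 3, τ=1/2; S=1+-179/33·τ+-921/242·τ²+2345/726·τ³=-4375/1936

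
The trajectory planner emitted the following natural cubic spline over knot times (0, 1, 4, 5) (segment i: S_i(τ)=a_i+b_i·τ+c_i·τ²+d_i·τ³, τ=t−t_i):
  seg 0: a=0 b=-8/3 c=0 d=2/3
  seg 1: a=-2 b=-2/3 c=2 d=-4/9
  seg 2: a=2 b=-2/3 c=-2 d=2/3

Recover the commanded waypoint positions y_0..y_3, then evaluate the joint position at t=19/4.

y_0 = S_0(0) = a_0 = 0
y_1 = S_1(0) = a_1 = -2
y_2 = S_2(0) = a_2 = 2
y_3 = S_2(1) = 0
t_q=19/4 is in segment 2 (τ=3/4); S_2(τ)=21/32

y_0=0 y_1=-2 y_2=2 y_3=0
S(19/4) = 21/32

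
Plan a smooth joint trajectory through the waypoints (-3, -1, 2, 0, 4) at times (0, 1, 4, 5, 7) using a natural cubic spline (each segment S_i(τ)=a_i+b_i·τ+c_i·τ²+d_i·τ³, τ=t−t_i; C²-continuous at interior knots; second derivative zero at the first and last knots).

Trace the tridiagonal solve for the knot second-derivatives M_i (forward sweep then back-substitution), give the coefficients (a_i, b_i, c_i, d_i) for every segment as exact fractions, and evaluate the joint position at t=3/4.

Δ: Δ0=2, Δ1=1, Δ2=-2, Δ3=2
row 1: diag=8, rhs=-6; c'=3/8, d'=-3/4
row 2: denom=8−3·3/8=55/8; d'=(-18−3·-3/4)/(55/8)=-126/55
row 3: denom=6−1·8/55=322/55; d'=(24−1·-126/55)/(322/55)=723/161
back: M3=723/161
back: M2=-126/55−8/55·723/161=-474/161
back: M1=-3/4−3/8·-474/161=57/161
M: M0=0, M1=57/161, M2=-474/161, M3=723/161, M4=0
seg 0: a=-3, c=M0/2=0, d=(M1−M0)/(6·1)=19/322, b=Δ0−h0·(2M0+M1)/6=625/322
seg 1: a=-1, c=M1/2=57/322, d=(M2−M1)/(6·3)=-59/322, b=Δ1−h1·(2M1+M2)/6=341/161
seg 2: a=2, c=M2/2=-237/161, d=(M3−M2)/(6·1)=57/46, b=Δ2−h2·(2M2+M3)/6=-569/322
seg 3: a=0, c=M3/2=723/322, d=(M4−M3)/(6·2)=-241/644, b=Δ3−h3·(2M3+M4)/6=-160/161
t_q=3/4 → seg 0, τ=3/4; S=-3+625/322·τ+0·τ²+19/322·τ³=-4473/2944

  seg 0: a=-3 b=625/322 c=0 d=19/322
  seg 1: a=-1 b=341/161 c=57/322 d=-59/322
  seg 2: a=2 b=-569/322 c=-237/161 d=57/46
  seg 3: a=0 b=-160/161 c=723/322 d=-241/644
S(3/4) = -4473/2944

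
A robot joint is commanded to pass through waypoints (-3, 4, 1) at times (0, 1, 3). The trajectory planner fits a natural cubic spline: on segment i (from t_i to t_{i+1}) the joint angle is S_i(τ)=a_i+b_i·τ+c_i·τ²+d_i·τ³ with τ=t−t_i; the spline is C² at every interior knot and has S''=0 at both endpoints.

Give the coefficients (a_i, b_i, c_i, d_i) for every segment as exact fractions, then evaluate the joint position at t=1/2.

Δ: Δ0=7, Δ1=-3/2
row 1: diag=6, rhs=-51; c'=1/3, d'=-17/2
back: M1=-17/2
M: M0=0, M1=-17/2, M2=0
seg 0: a=-3, c=M0/2=0, d=(M1−M0)/(6·1)=-17/12, b=Δ0−h0·(2M0+M1)/6=101/12
seg 1: a=4, c=M1/2=-17/4, d=(M2−M1)/(6·2)=17/24, b=Δ1−h1·(2M1+M2)/6=25/6
t_q=1/2 → seg 0, τ=1/2; S=-3+101/12·τ+0·τ²+-17/12·τ³=33/32

  seg 0: a=-3 b=101/12 c=0 d=-17/12
  seg 1: a=4 b=25/6 c=-17/4 d=17/24
S(1/2) = 33/32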